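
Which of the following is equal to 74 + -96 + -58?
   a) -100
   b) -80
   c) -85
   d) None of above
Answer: b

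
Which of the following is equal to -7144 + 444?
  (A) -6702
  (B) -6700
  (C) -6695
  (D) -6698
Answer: B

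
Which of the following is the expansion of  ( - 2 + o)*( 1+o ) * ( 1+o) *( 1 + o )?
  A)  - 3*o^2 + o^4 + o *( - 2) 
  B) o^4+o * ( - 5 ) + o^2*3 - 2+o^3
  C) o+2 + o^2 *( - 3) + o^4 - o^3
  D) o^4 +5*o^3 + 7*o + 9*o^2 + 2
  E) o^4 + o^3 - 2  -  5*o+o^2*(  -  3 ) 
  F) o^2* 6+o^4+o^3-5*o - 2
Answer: E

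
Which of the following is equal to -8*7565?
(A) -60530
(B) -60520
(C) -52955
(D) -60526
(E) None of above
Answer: B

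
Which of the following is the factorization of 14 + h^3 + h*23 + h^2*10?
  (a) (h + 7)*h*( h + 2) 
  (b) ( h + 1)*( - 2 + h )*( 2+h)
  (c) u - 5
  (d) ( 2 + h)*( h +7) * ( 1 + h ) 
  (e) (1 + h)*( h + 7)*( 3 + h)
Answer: d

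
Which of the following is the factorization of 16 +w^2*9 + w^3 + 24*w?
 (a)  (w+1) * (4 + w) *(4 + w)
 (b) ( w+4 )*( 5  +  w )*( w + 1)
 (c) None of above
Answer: a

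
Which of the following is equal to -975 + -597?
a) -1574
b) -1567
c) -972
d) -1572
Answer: d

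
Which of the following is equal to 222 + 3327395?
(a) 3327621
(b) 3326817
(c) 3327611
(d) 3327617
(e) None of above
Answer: d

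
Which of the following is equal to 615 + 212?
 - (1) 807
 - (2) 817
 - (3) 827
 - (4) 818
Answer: 3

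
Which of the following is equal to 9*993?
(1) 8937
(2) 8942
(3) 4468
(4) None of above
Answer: 1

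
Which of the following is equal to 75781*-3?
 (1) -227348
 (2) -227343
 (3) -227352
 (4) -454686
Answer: 2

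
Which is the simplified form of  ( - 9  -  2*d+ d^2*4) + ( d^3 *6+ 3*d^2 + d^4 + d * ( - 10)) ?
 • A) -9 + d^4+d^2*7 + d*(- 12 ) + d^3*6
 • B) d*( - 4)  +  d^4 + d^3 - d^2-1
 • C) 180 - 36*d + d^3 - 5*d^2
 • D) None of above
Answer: A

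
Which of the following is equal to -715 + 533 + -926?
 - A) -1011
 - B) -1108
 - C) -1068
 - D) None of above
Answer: B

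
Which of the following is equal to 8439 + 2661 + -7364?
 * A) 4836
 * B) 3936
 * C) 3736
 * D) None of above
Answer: C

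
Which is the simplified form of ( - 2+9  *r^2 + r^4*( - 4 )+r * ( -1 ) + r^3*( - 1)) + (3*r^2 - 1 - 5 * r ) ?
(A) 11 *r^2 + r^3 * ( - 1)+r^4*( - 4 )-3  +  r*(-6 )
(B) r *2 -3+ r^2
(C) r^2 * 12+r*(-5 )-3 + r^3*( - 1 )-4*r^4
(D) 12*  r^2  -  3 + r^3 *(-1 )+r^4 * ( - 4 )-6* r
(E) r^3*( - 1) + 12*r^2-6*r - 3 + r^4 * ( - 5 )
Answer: D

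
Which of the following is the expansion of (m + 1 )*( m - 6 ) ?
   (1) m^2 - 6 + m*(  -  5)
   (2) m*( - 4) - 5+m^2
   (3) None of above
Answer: 1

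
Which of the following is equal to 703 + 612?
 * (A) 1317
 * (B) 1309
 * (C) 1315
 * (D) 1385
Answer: C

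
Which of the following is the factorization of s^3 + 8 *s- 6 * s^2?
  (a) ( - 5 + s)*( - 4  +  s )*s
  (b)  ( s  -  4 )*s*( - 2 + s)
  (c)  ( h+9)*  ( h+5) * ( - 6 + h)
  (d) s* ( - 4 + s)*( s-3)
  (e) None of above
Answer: b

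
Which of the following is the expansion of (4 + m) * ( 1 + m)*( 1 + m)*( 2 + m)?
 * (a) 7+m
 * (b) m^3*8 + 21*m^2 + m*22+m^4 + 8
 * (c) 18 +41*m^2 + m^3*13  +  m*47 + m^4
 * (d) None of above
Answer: b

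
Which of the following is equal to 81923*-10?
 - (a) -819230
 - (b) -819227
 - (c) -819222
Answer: a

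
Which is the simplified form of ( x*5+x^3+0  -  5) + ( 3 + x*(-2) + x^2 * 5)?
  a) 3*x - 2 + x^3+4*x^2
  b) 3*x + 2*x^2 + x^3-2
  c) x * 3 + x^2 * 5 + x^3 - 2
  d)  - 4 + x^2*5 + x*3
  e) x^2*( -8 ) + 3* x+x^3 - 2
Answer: c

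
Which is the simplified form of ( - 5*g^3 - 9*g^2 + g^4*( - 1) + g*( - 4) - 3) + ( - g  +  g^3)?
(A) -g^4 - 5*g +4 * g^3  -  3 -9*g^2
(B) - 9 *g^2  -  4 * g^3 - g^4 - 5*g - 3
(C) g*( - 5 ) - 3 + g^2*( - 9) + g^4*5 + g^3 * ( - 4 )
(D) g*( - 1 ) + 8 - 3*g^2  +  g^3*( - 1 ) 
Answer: B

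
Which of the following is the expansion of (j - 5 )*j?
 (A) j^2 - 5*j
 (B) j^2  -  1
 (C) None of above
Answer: A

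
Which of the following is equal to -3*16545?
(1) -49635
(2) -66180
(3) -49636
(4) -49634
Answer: 1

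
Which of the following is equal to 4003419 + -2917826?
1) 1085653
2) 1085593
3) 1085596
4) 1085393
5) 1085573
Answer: 2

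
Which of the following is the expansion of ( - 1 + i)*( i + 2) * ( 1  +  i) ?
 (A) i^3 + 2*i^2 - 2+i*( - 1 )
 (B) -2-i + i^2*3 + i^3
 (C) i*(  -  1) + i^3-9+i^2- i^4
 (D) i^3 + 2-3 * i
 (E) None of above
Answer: A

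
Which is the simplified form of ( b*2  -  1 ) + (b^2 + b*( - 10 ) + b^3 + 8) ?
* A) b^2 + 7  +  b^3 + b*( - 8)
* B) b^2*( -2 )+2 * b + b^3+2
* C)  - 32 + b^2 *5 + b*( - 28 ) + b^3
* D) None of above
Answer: A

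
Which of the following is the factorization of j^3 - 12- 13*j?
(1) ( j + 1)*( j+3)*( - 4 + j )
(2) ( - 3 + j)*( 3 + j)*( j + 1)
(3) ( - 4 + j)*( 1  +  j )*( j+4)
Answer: 1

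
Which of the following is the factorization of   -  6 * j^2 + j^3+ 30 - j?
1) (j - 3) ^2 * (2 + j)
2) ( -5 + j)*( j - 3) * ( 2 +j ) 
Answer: 2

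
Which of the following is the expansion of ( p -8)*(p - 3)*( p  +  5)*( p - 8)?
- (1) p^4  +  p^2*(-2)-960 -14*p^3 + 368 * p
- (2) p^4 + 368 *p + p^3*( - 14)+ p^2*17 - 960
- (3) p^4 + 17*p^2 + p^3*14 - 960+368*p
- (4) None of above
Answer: 2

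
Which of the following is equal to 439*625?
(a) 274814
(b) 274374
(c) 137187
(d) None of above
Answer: d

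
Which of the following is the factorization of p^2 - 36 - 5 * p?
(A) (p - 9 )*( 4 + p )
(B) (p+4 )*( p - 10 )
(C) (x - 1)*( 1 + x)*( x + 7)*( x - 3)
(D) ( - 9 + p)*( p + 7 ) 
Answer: A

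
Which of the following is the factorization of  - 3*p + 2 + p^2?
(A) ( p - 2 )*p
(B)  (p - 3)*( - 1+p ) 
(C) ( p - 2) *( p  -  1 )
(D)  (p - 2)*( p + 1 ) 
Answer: C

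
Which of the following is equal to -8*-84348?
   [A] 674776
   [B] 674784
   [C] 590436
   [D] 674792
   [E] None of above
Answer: B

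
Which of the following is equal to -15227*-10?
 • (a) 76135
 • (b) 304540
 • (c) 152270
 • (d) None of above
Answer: c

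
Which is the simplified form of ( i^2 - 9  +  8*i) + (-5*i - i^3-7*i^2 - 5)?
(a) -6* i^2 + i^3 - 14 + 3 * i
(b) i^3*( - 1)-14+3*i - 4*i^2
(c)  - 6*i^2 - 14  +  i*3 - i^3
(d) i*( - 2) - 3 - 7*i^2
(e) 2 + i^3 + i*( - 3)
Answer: c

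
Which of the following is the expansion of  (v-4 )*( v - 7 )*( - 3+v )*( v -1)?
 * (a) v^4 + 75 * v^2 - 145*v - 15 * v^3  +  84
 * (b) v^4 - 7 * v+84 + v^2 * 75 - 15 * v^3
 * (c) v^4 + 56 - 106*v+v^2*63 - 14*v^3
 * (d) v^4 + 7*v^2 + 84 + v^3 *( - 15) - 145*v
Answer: a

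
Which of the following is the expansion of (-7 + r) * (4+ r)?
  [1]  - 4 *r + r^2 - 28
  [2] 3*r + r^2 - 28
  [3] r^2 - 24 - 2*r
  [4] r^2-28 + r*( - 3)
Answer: 4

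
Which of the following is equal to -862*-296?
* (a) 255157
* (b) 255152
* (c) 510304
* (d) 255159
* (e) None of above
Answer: b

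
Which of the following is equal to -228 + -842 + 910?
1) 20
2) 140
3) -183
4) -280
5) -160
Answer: 5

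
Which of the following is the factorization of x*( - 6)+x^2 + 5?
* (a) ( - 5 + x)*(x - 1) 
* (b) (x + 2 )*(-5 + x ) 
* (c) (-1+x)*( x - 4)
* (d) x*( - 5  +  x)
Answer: a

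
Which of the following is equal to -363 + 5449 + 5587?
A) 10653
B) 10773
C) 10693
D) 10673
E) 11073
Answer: D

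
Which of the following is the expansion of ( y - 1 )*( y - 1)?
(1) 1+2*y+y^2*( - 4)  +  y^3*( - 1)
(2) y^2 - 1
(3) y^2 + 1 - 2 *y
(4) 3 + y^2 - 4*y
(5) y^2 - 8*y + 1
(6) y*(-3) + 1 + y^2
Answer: 3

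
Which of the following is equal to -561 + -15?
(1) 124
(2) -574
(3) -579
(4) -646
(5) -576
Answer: 5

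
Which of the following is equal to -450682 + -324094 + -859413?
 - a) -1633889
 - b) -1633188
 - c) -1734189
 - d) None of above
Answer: d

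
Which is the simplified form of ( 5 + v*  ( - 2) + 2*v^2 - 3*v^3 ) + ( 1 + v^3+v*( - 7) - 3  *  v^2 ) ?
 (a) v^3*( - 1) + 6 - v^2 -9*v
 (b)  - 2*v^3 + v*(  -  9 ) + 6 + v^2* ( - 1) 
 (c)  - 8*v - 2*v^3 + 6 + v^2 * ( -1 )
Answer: b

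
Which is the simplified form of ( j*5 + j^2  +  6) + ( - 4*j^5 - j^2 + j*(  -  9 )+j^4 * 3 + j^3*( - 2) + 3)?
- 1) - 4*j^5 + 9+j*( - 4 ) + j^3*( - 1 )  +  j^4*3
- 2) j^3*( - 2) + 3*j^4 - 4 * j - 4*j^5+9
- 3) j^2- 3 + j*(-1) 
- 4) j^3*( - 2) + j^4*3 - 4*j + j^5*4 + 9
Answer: 2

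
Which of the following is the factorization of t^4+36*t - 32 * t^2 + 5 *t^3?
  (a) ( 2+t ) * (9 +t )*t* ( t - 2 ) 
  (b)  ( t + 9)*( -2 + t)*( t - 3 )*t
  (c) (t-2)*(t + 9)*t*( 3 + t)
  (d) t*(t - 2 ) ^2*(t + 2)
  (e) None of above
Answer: e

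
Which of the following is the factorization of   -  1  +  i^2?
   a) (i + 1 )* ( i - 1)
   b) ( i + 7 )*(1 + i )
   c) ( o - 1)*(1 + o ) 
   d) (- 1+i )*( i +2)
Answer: a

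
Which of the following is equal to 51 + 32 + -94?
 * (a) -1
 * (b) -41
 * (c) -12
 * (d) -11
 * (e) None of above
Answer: d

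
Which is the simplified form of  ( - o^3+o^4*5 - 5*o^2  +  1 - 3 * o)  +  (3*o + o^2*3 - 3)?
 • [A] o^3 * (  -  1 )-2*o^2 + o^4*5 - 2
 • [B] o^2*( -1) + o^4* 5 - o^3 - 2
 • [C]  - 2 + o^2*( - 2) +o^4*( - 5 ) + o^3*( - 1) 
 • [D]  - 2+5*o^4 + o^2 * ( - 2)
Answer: A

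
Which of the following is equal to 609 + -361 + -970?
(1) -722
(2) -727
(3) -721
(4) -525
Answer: 1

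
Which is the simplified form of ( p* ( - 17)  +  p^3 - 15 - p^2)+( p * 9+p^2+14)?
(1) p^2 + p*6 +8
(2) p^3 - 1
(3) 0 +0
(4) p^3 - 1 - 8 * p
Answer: 4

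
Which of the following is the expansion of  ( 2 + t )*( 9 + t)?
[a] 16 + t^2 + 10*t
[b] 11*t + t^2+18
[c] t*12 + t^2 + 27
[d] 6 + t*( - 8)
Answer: b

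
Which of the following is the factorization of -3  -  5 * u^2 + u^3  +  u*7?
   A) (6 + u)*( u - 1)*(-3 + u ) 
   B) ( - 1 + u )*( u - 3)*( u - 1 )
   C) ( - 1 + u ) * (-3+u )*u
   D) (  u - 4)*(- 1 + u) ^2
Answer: B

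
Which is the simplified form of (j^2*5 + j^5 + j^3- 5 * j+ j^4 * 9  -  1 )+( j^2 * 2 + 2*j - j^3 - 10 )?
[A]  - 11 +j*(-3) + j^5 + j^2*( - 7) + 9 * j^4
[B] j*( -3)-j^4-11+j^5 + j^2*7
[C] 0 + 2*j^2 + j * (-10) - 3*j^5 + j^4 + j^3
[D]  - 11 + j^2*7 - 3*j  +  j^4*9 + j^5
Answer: D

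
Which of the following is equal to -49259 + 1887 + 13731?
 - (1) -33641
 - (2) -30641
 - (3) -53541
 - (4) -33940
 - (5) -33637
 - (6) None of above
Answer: 1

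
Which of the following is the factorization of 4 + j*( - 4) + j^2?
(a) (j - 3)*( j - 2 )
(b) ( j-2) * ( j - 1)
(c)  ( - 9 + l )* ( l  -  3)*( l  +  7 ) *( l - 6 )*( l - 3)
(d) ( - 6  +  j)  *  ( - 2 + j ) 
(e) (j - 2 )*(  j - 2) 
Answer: e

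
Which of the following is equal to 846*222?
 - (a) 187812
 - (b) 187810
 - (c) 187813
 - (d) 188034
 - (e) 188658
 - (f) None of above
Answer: a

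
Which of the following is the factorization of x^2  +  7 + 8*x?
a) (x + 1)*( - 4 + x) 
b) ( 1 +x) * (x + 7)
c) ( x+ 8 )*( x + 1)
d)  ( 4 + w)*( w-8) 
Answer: b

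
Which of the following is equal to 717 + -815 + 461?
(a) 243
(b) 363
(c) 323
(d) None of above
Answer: b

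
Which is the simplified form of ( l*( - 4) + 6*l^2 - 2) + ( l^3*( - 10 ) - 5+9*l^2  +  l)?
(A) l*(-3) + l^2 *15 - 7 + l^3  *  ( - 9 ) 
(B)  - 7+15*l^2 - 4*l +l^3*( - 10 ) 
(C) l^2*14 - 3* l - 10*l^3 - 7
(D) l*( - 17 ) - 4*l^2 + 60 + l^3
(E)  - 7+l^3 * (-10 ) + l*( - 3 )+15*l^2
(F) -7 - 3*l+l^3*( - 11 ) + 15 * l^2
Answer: E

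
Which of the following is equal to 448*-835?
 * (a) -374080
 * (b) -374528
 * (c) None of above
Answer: a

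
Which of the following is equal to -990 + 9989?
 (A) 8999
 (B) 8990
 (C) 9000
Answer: A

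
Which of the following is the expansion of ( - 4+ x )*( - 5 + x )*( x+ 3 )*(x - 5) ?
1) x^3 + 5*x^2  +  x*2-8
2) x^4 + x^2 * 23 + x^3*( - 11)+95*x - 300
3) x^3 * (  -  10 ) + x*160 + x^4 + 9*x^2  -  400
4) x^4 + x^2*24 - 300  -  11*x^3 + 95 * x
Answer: 2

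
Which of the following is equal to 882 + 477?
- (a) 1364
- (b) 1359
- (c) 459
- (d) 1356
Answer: b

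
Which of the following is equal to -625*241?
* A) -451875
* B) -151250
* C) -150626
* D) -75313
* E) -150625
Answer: E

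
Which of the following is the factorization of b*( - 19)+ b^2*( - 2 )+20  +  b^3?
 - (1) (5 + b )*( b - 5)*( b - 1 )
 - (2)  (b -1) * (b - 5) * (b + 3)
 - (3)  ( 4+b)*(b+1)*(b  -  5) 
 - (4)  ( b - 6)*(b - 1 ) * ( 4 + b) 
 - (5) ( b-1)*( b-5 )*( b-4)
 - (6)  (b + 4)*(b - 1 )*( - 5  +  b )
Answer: 6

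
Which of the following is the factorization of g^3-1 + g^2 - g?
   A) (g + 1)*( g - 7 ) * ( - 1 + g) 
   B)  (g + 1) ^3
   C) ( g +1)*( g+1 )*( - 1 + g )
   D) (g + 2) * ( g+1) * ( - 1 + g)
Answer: C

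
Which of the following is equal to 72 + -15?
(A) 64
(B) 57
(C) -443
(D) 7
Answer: B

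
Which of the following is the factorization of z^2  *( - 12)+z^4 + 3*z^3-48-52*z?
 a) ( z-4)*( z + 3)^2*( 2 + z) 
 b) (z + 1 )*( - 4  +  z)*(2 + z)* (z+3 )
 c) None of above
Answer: c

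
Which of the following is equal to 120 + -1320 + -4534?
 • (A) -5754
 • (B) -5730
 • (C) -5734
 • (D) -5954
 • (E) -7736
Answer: C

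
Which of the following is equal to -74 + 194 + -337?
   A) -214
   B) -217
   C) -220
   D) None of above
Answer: B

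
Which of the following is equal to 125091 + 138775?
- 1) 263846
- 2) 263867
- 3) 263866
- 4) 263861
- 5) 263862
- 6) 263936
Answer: 3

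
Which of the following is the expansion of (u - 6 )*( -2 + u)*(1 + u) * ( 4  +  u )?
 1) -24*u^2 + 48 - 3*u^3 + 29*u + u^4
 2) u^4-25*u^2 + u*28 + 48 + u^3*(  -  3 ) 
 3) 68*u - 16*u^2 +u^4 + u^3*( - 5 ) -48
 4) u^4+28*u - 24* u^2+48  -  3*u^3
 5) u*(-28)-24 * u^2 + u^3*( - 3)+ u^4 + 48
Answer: 4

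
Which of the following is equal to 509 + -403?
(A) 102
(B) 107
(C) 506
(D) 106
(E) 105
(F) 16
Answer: D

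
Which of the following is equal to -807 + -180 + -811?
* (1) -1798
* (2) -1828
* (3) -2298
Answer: 1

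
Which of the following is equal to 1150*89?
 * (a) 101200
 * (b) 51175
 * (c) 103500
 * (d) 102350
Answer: d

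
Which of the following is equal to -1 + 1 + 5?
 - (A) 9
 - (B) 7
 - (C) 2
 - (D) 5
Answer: D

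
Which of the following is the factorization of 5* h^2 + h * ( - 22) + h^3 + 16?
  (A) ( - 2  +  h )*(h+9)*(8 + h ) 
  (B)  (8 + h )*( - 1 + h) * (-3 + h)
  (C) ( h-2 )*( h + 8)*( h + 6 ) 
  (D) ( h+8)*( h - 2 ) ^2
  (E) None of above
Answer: E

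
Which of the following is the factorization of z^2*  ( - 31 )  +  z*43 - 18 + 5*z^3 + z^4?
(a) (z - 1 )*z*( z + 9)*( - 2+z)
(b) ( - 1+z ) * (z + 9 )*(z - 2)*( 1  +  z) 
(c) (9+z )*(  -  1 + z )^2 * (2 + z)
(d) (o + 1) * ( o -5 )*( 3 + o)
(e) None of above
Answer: e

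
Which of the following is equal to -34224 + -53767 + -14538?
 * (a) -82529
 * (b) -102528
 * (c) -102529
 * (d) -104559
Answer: c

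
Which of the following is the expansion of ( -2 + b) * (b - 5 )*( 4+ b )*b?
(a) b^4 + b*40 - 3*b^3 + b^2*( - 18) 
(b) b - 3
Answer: a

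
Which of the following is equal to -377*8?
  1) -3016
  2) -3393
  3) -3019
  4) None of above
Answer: 1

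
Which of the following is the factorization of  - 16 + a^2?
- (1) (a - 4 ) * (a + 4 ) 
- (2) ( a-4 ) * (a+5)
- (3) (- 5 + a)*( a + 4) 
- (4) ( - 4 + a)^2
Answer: 1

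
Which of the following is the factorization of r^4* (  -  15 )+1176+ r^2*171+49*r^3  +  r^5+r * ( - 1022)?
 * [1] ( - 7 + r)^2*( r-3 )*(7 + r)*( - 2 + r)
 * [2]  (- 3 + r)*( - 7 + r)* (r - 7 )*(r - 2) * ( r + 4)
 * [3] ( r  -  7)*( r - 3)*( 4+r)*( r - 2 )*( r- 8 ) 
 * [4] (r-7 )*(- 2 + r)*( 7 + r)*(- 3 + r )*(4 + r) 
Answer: 2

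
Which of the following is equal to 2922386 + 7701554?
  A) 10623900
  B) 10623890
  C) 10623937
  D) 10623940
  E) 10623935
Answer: D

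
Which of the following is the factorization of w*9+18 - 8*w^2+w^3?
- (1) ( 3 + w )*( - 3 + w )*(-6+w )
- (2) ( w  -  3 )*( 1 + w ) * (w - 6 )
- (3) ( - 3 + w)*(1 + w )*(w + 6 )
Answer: 2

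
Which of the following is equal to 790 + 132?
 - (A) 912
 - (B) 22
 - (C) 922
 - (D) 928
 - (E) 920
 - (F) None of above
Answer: C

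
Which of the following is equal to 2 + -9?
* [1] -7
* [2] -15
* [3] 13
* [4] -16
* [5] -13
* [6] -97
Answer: 1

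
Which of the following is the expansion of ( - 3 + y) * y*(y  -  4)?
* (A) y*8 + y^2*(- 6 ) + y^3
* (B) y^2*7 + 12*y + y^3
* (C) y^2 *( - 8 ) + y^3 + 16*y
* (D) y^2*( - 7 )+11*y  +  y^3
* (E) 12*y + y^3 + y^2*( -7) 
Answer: E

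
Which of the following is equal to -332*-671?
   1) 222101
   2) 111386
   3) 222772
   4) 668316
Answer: 3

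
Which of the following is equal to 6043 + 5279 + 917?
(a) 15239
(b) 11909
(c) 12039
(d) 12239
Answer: d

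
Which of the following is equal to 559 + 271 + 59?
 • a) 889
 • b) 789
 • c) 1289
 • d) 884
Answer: a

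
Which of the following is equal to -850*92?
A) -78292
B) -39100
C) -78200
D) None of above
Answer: C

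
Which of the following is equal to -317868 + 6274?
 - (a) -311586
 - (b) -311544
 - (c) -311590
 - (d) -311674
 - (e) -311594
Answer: e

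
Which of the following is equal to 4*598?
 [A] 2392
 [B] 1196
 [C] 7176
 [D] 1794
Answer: A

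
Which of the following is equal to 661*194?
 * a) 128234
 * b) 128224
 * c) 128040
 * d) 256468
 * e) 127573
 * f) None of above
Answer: a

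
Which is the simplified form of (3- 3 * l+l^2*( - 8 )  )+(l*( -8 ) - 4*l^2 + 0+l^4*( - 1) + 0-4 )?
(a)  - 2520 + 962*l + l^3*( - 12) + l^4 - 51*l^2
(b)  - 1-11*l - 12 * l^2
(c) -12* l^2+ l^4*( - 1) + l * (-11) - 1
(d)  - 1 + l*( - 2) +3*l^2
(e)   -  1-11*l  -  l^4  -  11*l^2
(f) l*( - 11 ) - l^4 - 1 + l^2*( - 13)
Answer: c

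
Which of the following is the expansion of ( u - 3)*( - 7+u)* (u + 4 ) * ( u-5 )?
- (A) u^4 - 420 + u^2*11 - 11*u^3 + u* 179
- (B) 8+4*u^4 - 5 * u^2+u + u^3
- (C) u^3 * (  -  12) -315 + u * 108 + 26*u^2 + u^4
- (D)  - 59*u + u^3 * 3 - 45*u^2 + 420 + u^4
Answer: A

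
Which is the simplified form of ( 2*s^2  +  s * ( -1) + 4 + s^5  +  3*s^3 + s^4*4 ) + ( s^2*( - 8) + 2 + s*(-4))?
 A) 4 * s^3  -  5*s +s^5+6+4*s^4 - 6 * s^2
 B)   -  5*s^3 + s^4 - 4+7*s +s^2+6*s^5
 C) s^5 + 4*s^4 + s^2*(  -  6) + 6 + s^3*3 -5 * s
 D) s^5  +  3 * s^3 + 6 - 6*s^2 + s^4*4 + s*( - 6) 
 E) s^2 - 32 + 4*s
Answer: C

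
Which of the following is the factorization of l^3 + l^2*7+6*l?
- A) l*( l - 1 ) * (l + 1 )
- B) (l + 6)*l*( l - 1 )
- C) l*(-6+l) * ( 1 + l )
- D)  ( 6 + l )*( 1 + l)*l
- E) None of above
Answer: D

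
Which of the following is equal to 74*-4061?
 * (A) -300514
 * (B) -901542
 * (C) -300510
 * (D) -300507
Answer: A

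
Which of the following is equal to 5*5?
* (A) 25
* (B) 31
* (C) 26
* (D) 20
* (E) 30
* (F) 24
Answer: A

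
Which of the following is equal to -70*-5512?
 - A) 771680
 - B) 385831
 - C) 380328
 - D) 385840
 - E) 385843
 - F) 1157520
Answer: D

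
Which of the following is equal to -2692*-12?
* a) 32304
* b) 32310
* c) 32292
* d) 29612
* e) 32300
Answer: a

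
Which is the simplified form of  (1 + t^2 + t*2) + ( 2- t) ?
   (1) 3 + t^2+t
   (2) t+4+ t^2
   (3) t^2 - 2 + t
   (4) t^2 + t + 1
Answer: 1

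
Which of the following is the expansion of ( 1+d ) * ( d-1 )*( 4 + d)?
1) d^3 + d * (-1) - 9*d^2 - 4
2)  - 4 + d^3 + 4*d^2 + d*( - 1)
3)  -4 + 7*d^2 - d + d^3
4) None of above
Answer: 2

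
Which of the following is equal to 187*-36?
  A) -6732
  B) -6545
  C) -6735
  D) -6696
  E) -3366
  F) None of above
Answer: A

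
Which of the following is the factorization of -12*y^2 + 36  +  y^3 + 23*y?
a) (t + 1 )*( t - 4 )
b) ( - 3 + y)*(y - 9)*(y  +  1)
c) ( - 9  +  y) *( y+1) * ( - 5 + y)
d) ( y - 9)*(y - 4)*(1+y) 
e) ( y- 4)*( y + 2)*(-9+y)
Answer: d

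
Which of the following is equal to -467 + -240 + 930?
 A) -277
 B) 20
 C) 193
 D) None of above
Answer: D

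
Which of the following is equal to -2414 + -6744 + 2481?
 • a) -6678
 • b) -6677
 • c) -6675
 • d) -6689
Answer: b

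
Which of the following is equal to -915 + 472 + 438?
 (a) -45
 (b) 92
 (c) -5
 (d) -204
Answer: c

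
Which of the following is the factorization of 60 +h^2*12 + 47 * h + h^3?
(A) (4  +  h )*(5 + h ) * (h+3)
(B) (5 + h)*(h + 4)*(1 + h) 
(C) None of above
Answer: A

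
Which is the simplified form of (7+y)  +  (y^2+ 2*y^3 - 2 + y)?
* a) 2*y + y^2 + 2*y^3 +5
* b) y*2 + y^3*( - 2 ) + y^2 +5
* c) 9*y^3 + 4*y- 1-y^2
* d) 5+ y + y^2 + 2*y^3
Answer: a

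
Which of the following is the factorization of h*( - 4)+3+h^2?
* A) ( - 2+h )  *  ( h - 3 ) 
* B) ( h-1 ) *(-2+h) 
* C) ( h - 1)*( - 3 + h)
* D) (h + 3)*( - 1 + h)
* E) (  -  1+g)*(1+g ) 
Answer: C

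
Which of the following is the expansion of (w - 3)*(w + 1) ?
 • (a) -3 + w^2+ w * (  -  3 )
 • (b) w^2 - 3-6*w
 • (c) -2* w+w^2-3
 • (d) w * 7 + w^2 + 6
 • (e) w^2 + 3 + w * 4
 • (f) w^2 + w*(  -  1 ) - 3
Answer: c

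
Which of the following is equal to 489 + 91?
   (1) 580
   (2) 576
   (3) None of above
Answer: 1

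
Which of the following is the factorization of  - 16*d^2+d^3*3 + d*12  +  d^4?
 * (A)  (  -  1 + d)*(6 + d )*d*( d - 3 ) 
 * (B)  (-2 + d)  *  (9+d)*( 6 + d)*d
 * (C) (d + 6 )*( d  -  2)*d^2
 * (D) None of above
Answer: D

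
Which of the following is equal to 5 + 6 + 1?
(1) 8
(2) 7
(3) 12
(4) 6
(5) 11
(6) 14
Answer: 3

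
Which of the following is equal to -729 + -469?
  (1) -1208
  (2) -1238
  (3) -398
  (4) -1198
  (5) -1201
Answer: 4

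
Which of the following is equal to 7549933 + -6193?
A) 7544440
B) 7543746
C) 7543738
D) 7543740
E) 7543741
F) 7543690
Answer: D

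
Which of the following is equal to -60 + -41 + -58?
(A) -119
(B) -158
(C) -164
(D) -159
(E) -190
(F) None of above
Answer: D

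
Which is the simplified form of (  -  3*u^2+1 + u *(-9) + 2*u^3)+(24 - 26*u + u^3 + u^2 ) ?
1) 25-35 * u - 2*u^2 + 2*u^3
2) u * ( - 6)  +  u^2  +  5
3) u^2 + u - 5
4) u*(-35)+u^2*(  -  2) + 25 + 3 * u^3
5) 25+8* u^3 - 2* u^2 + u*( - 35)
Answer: 4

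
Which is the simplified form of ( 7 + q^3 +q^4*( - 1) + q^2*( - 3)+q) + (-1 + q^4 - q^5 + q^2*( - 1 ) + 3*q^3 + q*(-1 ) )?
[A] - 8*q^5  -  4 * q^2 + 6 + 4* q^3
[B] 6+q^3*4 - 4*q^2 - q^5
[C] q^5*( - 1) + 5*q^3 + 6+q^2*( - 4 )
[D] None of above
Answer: B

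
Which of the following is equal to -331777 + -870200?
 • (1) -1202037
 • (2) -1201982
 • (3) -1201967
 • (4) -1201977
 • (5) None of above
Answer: 4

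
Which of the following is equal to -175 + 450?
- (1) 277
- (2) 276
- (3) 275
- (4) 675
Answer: 3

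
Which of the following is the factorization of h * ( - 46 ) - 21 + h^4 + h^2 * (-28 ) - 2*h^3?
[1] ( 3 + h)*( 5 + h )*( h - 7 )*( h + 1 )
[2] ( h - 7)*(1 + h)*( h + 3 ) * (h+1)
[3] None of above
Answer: 2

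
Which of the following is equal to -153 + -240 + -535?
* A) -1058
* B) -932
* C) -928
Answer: C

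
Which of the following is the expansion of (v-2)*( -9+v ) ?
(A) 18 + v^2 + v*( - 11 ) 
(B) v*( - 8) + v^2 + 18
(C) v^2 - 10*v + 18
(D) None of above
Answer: A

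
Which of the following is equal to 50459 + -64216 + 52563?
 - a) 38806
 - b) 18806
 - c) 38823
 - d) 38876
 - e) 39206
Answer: a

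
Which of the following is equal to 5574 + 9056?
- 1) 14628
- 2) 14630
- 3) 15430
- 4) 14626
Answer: 2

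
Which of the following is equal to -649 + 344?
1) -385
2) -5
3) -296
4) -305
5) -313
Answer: 4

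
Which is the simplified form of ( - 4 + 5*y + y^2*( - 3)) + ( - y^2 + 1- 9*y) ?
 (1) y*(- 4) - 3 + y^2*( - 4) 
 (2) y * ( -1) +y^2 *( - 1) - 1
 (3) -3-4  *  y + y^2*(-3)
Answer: 1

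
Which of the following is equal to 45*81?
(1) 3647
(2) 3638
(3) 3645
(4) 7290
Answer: 3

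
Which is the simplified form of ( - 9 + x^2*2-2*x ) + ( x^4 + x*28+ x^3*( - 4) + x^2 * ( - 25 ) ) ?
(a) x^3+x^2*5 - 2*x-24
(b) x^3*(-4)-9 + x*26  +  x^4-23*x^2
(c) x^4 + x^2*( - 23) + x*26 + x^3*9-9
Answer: b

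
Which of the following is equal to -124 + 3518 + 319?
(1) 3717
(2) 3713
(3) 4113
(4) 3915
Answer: 2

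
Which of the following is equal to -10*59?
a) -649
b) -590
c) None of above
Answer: b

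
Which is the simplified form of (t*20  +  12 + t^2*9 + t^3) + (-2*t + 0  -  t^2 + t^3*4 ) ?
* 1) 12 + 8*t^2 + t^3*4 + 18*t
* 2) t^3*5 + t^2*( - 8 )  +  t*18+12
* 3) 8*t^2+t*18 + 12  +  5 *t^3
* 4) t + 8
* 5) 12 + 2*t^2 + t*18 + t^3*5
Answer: 3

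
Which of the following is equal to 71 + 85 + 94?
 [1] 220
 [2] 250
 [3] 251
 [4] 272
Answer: 2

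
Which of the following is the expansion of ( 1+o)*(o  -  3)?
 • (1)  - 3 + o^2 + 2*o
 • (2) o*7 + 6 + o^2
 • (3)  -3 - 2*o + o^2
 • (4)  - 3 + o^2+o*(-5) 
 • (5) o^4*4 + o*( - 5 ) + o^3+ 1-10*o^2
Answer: 3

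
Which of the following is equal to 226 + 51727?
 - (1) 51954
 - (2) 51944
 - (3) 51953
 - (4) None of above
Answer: 3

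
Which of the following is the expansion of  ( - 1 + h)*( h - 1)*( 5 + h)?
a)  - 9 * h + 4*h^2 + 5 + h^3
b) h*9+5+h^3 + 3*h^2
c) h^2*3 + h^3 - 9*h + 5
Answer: c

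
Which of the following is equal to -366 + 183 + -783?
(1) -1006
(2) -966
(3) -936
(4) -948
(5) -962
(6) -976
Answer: 2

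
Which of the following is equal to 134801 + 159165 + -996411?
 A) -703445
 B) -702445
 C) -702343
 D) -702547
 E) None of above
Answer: B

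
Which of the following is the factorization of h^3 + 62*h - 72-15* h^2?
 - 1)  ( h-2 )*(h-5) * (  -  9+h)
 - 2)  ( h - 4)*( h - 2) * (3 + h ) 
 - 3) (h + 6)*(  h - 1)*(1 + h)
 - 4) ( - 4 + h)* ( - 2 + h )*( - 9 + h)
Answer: 4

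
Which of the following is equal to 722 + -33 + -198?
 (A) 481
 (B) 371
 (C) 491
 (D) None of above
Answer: C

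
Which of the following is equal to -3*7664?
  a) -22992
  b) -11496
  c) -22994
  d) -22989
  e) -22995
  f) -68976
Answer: a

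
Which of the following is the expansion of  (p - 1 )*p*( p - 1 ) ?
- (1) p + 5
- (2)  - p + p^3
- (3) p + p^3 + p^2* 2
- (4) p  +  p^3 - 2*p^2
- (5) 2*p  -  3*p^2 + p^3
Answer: 4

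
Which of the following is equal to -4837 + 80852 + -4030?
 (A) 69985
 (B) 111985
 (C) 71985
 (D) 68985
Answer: C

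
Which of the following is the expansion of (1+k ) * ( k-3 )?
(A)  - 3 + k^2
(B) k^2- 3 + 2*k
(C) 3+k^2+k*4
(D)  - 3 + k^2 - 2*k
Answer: D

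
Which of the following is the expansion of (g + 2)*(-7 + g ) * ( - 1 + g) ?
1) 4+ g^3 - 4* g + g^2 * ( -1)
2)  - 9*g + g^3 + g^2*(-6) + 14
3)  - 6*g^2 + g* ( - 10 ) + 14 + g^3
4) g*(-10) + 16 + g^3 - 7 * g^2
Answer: 2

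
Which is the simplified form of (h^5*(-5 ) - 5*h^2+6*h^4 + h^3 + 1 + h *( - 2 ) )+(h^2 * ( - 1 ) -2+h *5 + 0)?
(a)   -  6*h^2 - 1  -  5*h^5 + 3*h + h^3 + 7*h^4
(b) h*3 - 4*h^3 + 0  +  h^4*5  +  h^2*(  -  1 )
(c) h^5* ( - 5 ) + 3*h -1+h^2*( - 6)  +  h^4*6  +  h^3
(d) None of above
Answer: c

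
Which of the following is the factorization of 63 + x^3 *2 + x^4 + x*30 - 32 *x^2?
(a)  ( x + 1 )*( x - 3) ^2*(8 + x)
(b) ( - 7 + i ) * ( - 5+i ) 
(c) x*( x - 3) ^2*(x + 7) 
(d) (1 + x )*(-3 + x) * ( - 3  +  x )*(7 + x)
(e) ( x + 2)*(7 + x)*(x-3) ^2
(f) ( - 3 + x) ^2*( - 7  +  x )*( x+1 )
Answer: d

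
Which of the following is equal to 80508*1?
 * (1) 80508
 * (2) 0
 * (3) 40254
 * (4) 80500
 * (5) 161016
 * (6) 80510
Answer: 1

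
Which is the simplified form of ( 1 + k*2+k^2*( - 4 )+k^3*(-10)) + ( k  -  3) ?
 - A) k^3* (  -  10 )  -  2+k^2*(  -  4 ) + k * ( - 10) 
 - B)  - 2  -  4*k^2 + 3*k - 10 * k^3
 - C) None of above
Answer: B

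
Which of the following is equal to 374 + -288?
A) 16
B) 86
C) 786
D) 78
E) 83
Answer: B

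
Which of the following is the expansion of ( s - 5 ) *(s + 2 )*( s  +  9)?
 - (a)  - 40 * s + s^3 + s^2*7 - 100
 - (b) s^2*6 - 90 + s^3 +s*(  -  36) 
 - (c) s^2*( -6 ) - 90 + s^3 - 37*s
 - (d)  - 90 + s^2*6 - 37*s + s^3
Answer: d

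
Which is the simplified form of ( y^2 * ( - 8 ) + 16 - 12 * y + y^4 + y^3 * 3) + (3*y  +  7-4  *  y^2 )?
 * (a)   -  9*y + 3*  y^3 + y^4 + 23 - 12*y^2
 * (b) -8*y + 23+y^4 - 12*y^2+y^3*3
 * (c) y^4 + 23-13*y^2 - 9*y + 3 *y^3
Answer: a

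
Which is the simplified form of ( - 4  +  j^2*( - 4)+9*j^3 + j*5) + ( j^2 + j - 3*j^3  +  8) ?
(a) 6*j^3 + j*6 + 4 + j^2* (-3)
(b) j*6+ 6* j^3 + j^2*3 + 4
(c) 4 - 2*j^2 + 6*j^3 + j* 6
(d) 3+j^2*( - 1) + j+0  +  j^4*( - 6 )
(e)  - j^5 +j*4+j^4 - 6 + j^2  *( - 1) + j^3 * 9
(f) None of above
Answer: a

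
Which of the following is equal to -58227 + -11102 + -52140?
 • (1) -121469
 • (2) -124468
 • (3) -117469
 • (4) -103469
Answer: 1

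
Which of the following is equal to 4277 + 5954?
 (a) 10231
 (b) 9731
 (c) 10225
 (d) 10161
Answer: a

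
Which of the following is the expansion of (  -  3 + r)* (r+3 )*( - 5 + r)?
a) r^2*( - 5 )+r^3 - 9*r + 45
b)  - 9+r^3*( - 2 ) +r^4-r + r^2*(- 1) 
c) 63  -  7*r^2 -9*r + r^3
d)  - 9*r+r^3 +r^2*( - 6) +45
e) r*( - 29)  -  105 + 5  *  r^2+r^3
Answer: a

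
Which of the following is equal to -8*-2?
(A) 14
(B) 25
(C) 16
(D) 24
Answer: C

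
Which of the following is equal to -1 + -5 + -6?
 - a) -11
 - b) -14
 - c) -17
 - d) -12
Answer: d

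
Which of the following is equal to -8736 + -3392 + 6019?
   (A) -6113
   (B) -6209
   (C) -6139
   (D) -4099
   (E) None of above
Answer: E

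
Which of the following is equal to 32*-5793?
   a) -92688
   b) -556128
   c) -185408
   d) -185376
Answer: d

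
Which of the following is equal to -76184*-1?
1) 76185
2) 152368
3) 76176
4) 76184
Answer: 4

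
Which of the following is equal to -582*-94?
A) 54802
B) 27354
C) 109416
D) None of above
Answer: D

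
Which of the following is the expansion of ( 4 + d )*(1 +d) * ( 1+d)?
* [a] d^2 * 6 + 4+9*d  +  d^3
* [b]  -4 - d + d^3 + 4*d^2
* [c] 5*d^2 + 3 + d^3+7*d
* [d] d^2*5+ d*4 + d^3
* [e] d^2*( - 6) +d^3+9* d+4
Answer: a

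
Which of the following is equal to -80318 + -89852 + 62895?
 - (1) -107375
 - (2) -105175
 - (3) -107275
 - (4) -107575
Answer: 3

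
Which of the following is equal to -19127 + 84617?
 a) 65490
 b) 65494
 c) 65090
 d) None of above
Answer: a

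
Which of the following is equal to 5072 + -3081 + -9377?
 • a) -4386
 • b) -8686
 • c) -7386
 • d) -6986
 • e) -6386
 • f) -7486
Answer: c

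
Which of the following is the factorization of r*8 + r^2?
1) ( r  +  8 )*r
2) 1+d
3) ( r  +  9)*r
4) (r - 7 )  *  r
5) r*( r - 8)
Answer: 1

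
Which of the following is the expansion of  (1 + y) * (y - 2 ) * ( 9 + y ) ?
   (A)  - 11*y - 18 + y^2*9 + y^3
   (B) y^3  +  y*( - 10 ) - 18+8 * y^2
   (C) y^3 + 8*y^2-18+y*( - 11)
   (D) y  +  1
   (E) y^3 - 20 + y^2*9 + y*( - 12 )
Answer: C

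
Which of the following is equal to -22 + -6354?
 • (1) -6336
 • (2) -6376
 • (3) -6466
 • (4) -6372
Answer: 2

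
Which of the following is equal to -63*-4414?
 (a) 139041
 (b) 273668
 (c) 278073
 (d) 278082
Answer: d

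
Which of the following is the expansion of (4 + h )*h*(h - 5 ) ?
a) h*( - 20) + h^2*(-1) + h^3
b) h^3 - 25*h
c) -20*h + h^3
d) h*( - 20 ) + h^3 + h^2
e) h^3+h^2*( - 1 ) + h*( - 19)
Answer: a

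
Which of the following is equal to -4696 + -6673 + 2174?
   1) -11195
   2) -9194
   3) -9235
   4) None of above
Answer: 4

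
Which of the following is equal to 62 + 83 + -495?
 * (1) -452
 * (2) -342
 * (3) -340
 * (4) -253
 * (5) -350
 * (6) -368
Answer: 5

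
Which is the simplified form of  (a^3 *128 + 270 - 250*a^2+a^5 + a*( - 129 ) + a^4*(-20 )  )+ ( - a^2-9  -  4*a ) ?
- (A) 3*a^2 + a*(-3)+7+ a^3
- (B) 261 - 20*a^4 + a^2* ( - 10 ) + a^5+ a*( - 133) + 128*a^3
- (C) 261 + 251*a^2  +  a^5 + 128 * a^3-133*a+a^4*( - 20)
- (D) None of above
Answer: D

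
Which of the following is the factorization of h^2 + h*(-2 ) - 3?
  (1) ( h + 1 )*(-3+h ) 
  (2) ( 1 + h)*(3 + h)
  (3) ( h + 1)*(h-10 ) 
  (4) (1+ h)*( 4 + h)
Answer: 1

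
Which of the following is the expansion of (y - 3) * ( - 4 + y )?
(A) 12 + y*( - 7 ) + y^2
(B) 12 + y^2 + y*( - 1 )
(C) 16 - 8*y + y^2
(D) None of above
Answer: A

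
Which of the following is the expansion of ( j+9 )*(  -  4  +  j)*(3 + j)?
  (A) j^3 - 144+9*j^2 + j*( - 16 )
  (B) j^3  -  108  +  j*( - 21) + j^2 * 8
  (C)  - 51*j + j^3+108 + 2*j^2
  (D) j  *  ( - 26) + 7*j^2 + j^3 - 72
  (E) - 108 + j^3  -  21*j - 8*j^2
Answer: B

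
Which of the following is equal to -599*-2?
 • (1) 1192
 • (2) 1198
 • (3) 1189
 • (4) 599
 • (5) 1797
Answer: 2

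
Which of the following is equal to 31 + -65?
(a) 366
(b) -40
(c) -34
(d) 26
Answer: c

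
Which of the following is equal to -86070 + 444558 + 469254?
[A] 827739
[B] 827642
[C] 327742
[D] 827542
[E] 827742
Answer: E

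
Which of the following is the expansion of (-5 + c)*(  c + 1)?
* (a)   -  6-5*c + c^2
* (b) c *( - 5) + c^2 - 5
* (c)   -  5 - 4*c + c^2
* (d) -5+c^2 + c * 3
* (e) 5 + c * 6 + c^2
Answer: c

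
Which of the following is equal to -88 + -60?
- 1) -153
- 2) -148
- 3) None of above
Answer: 2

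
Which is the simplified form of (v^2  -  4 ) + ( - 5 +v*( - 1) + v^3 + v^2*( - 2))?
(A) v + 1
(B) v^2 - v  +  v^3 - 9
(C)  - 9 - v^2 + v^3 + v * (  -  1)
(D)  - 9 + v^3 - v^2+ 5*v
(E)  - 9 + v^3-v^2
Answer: C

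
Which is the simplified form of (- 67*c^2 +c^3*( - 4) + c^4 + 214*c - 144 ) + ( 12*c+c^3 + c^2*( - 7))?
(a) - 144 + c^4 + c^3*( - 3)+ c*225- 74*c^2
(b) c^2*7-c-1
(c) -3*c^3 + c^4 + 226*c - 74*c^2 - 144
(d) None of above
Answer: c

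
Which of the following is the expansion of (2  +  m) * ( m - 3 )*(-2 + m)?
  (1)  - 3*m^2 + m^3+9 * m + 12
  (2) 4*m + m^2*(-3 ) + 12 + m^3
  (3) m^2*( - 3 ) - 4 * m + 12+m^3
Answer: 3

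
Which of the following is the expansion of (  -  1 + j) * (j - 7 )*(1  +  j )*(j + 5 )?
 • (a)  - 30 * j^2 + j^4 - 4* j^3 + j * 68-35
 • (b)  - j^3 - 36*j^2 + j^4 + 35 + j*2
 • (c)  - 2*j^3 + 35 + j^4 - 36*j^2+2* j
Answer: c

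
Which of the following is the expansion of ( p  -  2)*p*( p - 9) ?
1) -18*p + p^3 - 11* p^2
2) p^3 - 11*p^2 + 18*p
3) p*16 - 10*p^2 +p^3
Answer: 2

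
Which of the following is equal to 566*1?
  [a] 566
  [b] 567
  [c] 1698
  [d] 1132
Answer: a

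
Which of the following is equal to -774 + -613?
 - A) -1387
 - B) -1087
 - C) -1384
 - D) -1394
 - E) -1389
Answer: A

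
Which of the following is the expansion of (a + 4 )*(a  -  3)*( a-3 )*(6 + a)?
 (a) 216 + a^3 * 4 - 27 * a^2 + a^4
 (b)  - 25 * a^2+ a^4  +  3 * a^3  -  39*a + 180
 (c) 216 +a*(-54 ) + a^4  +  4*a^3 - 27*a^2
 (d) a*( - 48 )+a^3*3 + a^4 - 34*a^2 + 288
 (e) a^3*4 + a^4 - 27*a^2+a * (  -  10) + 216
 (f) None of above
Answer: c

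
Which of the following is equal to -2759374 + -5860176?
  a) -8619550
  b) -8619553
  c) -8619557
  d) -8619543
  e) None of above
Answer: a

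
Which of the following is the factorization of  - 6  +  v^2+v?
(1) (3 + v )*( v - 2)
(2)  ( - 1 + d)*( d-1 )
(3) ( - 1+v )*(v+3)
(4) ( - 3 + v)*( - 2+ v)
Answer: 1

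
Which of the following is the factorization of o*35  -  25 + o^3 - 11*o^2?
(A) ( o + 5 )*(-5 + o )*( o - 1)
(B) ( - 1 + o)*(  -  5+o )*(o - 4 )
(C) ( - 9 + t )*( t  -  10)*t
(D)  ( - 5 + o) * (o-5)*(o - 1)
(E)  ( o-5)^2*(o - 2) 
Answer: D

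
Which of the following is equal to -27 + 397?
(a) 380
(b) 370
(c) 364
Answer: b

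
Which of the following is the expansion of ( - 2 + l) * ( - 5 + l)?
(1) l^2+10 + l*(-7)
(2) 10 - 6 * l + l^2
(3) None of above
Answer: 1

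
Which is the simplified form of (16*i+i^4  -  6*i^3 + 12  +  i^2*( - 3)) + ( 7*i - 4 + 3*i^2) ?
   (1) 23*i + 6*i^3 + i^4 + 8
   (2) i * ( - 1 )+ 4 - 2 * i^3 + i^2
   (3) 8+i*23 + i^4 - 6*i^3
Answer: 3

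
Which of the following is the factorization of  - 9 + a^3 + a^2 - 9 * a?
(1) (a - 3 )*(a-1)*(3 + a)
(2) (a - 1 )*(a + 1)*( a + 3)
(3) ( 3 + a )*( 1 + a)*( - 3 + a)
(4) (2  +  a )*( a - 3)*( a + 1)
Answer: 3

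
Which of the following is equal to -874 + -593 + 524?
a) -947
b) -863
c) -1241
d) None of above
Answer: d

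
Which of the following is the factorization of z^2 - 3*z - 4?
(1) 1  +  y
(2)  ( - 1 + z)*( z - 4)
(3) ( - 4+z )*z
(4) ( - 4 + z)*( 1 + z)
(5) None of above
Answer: 4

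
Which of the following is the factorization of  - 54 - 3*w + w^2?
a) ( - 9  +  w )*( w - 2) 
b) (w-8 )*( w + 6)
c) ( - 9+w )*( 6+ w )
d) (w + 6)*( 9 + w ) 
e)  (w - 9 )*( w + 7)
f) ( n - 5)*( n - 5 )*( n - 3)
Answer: c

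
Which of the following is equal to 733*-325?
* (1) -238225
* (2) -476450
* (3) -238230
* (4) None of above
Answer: 1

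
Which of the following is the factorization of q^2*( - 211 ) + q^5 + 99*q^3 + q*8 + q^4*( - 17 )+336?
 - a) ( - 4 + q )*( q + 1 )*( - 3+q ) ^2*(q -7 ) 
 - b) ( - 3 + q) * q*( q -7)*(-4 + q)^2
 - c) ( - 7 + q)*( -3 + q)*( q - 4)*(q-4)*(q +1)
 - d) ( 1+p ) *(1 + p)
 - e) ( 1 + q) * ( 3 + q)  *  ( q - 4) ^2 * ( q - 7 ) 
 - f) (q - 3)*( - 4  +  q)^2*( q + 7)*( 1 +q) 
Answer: c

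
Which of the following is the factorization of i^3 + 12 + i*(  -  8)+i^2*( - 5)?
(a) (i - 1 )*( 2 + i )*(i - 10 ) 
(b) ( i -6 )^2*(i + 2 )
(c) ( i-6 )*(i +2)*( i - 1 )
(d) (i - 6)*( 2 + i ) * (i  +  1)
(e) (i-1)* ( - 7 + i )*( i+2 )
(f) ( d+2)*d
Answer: c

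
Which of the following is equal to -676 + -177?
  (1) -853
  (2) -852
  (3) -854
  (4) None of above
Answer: 1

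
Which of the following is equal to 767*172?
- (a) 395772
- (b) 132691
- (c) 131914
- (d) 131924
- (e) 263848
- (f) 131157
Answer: d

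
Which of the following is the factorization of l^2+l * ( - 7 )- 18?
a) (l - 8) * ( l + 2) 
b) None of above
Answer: b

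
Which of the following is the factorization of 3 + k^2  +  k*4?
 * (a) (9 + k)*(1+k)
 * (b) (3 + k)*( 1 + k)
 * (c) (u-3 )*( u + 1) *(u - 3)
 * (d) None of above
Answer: b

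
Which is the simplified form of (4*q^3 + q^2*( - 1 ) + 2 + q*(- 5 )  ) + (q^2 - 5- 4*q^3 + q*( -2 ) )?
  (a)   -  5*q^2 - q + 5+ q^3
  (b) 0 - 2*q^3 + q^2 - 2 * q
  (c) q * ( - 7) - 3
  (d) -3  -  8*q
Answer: c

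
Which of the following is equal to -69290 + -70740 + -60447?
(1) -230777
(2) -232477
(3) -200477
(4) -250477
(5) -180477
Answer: 3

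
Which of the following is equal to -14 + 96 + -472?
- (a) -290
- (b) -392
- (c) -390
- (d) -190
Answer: c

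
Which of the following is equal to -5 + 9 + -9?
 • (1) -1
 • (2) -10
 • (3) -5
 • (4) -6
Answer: 3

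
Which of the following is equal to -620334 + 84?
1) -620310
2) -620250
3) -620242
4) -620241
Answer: 2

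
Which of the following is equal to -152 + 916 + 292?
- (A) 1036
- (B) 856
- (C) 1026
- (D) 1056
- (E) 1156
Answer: D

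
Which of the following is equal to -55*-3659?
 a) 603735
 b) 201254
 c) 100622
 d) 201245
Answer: d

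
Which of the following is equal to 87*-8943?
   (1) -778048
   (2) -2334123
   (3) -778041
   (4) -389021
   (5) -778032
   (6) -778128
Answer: 3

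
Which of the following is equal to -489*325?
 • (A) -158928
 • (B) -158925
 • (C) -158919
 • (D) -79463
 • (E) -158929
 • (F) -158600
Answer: B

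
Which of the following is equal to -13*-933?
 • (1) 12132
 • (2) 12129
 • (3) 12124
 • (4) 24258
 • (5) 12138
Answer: 2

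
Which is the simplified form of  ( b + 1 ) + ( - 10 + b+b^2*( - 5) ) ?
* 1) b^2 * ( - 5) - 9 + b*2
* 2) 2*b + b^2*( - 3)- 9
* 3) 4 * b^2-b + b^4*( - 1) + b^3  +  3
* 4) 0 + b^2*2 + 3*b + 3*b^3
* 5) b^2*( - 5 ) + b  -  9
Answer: 1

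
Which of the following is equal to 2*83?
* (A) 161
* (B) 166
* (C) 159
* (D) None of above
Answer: B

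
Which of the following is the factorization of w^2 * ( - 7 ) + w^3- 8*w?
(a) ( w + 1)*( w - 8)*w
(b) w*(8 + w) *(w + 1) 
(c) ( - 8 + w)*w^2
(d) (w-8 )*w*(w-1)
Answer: a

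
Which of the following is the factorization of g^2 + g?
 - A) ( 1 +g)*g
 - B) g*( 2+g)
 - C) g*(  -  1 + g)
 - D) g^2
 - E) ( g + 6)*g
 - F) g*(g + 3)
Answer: A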